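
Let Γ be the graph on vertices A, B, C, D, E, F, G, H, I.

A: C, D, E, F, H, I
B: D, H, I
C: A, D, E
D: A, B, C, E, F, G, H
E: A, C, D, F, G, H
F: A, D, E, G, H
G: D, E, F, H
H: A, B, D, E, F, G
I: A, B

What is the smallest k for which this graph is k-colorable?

5

A, D, E, F, H are pairwise adjacent (a clique of size 5), so at least 5 colors are needed.
5 colors suffice: color red → {D, I}; color blue → {B, E}; color green → {A, G}; color yellow → {C, H}; color purple → {F}. Each edge has distinct colors on its endpoints.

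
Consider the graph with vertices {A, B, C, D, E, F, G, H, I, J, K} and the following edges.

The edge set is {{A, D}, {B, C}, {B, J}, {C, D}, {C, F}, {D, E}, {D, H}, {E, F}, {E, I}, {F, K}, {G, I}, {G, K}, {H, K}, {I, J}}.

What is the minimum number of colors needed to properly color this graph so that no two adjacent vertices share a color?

The cycle E-I-G-K-F-E has odd length 5, so it cannot be 2-colored; at least 3 colors are needed.
3 colors suffice: color red → {B, D, F, I}; color blue → {A, C, E, J, K}; color green → {G, H}. No two adjacent vertices share a color.

3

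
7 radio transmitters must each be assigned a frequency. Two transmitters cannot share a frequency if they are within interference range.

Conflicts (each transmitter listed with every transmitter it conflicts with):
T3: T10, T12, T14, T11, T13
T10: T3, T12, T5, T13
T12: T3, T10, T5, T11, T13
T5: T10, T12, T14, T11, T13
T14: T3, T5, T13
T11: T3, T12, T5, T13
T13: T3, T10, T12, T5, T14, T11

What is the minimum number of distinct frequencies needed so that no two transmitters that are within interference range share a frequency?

T3, T12, T11, T13 all conflict with each other, so at least 4 frequencies are needed.
Using 4 frequencies: T3=3, T10=4, T12=2, T5=3, T14=2, T11=4, T13=1. Every pair that conflicts lands in different frequencies.

4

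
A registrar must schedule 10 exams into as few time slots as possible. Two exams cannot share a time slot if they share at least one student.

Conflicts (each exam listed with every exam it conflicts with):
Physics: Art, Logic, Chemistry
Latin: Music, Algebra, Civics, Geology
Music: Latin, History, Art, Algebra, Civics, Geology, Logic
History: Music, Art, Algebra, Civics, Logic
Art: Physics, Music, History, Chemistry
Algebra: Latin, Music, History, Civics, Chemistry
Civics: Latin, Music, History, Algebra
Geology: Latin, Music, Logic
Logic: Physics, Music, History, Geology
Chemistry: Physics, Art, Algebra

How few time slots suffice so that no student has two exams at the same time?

Music, History, Algebra, Civics all conflict with each other, so at least 4 time slots are needed.
4 time slots suffice: Physics=3, Latin=3, Music=1, History=3, Art=2, Algebra=2, Civics=4, Geology=4, Logic=2, Chemistry=1. Each listed conflict is separated.

4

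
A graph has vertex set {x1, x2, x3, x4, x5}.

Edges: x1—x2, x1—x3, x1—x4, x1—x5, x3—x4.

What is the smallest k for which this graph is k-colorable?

3

x1, x3, x4 are mutually adjacent, so at least 3 colors are needed.
3 colors suffice: x1=1, x2=2, x3=2, x4=3, x5=2. No two adjacent vertices share a color.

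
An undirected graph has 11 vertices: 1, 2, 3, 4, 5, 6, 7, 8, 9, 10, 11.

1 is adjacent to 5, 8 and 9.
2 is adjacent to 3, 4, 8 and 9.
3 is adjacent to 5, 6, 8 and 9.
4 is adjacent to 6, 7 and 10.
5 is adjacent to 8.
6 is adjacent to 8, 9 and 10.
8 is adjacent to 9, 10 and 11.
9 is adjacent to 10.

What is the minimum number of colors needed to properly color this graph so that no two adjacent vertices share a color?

2, 3, 8, 9 are mutually adjacent (a clique of size 4), so at least 4 colors are needed.
One proper 4-coloring: 1=c, 2=d, 3=c, 4=a, 5=b, 6=d, 7=b, 8=a, 9=b, 10=c, 11=b. Each edge has distinct colors on its endpoints.

4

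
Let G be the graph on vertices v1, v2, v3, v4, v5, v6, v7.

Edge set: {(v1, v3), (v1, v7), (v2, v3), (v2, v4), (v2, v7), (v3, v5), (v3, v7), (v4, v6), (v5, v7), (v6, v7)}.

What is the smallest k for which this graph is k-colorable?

3

v2, v3, v7 are pairwise adjacent, so at least 3 colors are needed.
3 colors suffice: v1=3, v2=3, v3=2, v4=1, v5=3, v6=2, v7=1. Every edge joins two different colors.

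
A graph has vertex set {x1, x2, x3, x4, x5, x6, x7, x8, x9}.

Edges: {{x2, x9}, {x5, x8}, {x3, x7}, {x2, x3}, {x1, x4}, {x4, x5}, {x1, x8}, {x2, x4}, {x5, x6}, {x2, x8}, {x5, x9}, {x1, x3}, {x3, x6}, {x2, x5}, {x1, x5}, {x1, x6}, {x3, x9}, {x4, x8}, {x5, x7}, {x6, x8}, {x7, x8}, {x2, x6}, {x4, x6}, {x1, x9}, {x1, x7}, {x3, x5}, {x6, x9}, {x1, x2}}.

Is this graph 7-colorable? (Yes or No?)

The chromatic number is 6. x1, x2, x3, x5, x6, x9 form a clique, so at least 6 colors are needed.
6 colors suffice: color 1 → {x5}; color 2 → {x1}; color 3 → {x2, x7}; color 4 → {x6}; color 5 → {x3, x8}; color 6 → {x4, x9}.
Since 7 ≥ 6, a proper 7-coloring certainly exists.

Yes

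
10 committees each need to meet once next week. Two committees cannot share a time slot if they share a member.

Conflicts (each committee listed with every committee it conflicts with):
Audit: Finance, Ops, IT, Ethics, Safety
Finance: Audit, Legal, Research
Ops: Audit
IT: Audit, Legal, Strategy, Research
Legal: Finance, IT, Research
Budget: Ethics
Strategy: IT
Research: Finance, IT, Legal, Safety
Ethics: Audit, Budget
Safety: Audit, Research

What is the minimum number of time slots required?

3

IT, Legal, Research are mutually in conflict, so at least 3 time slots are needed.
3 time slots suffice: time slot 1 → {Audit, Budget, Strategy, Research}; time slot 2 → {Finance, Ops, IT, Ethics, Safety}; time slot 3 → {Legal}. Every pair that conflicts lands in different time slots.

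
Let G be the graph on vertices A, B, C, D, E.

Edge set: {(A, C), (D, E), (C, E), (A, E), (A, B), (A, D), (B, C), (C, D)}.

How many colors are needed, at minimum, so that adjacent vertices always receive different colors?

4

A, C, D, E form a clique, so at least 4 colors are needed.
4 colors suffice: color red → {A}; color blue → {C}; color green → {B, D}; color yellow → {E}. No two adjacent vertices share a color.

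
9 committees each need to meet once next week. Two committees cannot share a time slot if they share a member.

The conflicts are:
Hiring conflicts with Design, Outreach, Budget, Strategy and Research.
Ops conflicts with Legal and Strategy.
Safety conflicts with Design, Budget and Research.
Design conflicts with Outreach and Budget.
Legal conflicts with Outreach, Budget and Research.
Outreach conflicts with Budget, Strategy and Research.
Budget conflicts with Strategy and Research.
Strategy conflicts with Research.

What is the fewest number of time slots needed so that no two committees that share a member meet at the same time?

Hiring, Outreach, Budget, Strategy, Research pairwise conflict, so at least 5 time slots are needed.
Using 5 time slots: Hiring=4, Ops=1, Safety=3, Design=2, Legal=4, Outreach=3, Budget=1, Strategy=5, Research=2. Every pair that conflicts lands in different time slots.

5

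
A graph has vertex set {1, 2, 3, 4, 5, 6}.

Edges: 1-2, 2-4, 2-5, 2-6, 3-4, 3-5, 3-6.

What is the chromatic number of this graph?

2

2 and 6 are adjacent, so at least 2 colors are needed.
2 colors suffice: color a → {2, 3}; color b → {1, 4, 5, 6}. Every edge joins two different colors.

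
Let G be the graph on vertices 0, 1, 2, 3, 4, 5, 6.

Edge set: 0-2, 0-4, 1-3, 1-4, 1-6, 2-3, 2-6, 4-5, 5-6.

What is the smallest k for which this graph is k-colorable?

3

The cycle 0-2-3-1-4-0 has odd length 5, so it cannot be 2-colored; at least 3 colors are needed.
One proper 3-coloring: 0=c, 1=a, 2=a, 3=b, 4=b, 5=a, 6=b. No two adjacent vertices share a color.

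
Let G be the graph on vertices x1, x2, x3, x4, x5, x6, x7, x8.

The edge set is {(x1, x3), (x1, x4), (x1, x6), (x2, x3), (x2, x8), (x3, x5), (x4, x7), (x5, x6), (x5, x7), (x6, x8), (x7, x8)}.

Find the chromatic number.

3

The cycle x1-x3-x2-x8-x6-x1 has odd length 5, so it cannot be 2-colored; at least 3 colors are needed.
3 colors suffice: x1=1, x2=1, x3=2, x4=2, x5=3, x6=2, x7=1, x8=3. Every edge joins two different colors.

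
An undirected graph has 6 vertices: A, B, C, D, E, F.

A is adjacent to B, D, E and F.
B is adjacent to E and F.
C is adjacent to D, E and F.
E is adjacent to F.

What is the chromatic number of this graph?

4

A, B, E, F are mutually adjacent (a clique of size 4), so at least 4 colors are needed.
A valid assignment using 4 colors: A=3, B=4, C=3, D=1, E=2, F=1. Every edge joins two different colors.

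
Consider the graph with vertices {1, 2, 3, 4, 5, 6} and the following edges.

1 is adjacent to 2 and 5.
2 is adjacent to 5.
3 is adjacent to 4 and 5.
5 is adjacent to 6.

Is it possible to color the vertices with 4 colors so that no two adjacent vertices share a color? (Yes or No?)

The chromatic number is 3. 1, 2, 5 form a triangle, so at least 3 colors are needed.
One proper 3-coloring: 1=blue, 2=green, 3=blue, 4=red, 5=red, 6=blue.
Since 4 ≥ 3, a proper 4-coloring certainly exists.

Yes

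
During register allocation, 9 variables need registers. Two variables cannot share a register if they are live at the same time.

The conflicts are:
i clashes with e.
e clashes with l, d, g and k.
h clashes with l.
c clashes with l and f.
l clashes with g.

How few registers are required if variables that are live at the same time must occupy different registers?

3

e, l, g pairwise conflict, so at least 3 registers are needed.
3 registers suffice: register 1 → {e, h, c}; register 2 → {i, l, d, f, k}; register 3 → {g}. Every pair that conflicts lands in different registers.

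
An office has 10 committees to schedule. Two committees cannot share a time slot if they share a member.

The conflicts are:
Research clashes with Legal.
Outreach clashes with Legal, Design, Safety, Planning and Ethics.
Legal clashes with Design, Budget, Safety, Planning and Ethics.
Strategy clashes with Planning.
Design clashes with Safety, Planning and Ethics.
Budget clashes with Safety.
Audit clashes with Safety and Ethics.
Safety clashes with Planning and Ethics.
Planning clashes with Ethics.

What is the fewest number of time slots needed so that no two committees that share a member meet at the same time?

6

Outreach, Legal, Design, Safety, Planning, Ethics are mutually in conflict, so at least 6 time slots are needed.
6 time slots suffice: time slot 1 → {Research, Strategy, Safety}; time slot 2 → {Legal, Audit}; time slot 3 → {Budget, Ethics}; time slot 4 → {Planning}; time slot 5 → {Outreach}; time slot 6 → {Design}. Each listed conflict is separated.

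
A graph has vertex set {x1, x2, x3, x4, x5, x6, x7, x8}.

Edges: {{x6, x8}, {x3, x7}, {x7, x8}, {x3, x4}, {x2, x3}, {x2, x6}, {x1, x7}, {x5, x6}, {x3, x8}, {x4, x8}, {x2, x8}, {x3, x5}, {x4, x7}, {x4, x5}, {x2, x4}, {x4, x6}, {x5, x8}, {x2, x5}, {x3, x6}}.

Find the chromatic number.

6

x2, x3, x4, x5, x6, x8 are mutually adjacent (a clique of size 6), so at least 6 colors are needed.
6 colors suffice: color 1 → {x1, x4}; color 2 → {x8}; color 3 → {x3}; color 4 → {x2, x7}; color 5 → {x6}; color 6 → {x5}. Each edge has distinct colors on its endpoints.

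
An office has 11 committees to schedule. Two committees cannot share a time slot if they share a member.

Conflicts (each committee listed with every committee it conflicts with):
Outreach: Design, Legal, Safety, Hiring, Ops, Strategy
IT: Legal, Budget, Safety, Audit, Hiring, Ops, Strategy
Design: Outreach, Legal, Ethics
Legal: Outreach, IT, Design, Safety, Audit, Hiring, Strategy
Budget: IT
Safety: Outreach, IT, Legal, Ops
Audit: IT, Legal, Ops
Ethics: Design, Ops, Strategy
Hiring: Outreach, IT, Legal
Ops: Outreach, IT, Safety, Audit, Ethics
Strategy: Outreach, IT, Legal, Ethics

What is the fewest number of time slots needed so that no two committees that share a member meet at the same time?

IT, Legal, Strategy pairwise conflict, so at least 3 time slots are needed.
A valid assignment using 3 time slots: Outreach=1, IT=1, Design=3, Legal=2, Budget=2, Safety=3, Audit=3, Ethics=1, Hiring=3, Ops=2, Strategy=3. Every pair that conflicts lands in different time slots.

3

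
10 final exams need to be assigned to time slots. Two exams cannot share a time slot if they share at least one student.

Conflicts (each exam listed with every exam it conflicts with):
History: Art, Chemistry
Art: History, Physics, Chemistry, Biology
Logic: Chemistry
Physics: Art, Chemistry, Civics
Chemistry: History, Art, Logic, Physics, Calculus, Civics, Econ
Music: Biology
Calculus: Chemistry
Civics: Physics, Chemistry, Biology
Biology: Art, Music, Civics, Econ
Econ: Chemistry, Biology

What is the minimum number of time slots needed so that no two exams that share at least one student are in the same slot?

3

Art, Physics, Chemistry are mutually in conflict, so at least 3 time slots are needed.
3 time slots suffice: time slot 1 → {Chemistry, Biology}; time slot 2 → {Art, Logic, Music, Calculus, Civics, Econ}; time slot 3 → {History, Physics}. Every pair that conflicts lands in different time slots.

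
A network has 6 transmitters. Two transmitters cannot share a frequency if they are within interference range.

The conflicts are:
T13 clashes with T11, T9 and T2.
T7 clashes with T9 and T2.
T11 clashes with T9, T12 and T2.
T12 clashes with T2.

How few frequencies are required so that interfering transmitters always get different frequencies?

3

T11, T12, T2 all conflict with each other, so at least 3 frequencies are needed.
3 frequencies suffice: frequency 1 → {T9, T2}; frequency 2 → {T7, T11}; frequency 3 → {T13, T12}. No two conflicting transmitters share a frequency.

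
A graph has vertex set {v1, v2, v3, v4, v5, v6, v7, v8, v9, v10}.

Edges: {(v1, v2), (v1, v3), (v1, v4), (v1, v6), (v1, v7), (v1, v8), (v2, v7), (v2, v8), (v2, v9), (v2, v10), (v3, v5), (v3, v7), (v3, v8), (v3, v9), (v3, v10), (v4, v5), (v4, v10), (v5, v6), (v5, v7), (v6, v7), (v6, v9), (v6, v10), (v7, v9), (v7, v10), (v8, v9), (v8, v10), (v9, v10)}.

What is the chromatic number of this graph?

4

v3, v8, v9, v10 are mutually adjacent (a clique of size 4), so at least 4 colors are needed.
4 colors suffice: color 1 → {v1, v5, v10}; color 2 → {v4, v7, v8}; color 3 → {v2, v3, v6}; color 4 → {v9}. Every edge joins two different colors.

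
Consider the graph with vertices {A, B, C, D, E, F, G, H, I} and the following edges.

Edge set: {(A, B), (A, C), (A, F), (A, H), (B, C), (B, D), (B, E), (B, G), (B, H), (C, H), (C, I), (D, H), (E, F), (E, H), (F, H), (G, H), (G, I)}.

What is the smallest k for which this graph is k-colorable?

4

A, B, C, H are pairwise adjacent (a clique of size 4), so at least 4 colors are needed.
4 colors suffice: A=green, B=blue, C=yellow, D=green, E=green, F=blue, G=green, H=red, I=red. No two adjacent vertices share a color.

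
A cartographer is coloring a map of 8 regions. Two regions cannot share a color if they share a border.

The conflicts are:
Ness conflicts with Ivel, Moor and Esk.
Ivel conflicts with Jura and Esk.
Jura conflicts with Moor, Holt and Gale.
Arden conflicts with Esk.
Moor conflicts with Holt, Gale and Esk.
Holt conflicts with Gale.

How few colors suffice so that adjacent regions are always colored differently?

Jura, Moor, Holt, Gale are mutually in conflict, so at least 4 colors are needed.
4 colors suffice: color 1 → {Ivel, Arden, Moor}; color 2 → {Jura, Esk}; color 3 → {Ness, Holt}; color 4 → {Gale}. No two conflicting regions share a color.

4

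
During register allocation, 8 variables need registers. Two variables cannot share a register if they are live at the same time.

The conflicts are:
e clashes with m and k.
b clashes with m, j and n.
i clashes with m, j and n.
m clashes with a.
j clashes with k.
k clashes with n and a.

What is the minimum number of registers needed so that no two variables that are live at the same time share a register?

The cycle b-m-e-k-n-b has odd length 5, so it cannot be 2-colored; at least 3 registers are needed.
Using 3 registers: e=2, b=2, i=2, m=1, j=3, k=1, n=3, a=2. No two conflicting variables share a register.

3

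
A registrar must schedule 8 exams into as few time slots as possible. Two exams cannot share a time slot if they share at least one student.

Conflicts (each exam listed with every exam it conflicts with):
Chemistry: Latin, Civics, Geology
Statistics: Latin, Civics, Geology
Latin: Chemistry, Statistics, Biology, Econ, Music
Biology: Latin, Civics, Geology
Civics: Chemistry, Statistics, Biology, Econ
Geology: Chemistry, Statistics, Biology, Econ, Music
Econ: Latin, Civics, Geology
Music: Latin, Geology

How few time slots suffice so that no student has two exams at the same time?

2

Statistics and Civics conflict, so at least 2 time slots are needed.
2 time slots suffice: time slot 1 → {Latin, Civics, Geology}; time slot 2 → {Chemistry, Statistics, Biology, Econ, Music}. Every pair that conflicts lands in different time slots.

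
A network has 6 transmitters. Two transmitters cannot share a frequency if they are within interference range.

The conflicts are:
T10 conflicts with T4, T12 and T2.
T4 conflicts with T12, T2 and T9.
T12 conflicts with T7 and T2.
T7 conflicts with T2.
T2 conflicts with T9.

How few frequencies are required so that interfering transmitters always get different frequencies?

T10, T4, T12, T2 pairwise conflict, so at least 4 frequencies are needed.
4 frequencies suffice: frequency 1 → {T2}; frequency 2 → {T12, T9}; frequency 3 → {T4, T7}; frequency 4 → {T10}. Each listed conflict is separated.

4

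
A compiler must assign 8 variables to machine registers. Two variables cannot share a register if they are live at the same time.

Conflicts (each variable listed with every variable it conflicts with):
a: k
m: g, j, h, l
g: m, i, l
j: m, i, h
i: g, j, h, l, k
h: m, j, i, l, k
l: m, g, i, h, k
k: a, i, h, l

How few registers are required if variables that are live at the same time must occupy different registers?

4

i, h, l, k are mutually in conflict, so at least 4 registers are needed.
4 registers suffice: register 1 → {a, g, h}; register 2 → {m, i}; register 3 → {j, l}; register 4 → {k}. Every pair that conflicts lands in different registers.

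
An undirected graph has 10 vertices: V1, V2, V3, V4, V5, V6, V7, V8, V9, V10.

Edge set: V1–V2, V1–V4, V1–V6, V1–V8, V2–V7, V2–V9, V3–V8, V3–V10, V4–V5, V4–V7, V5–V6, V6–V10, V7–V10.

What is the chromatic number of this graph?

The cycle V4-V5-V6-V10-V7-V4 has odd length 5, so it cannot be 2-colored; at least 3 colors are needed.
3 colors suffice: V1=red, V2=blue, V3=blue, V4=blue, V5=red, V6=blue, V7=green, V8=green, V9=red, V10=red. Every edge joins two different colors.

3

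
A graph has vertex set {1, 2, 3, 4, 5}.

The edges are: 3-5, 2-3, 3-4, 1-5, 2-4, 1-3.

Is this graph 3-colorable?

Yes

The chromatic number is 3. 1, 3, 5 form a triangle, so at least 3 colors are needed.
A valid assignment using 3 colors: 1=c, 2=c, 3=a, 4=b, 5=b.
That is already a proper 3-coloring.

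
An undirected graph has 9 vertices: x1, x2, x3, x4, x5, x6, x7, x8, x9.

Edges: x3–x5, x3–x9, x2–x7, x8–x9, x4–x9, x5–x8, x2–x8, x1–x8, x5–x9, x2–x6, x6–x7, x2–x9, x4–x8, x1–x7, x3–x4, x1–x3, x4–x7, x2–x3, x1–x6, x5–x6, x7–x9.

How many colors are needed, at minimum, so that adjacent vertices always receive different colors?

x4, x7, x9 are pairwise adjacent, so at least 3 colors are needed.
One proper 3-coloring: x1=G, x2=G, x3=B, x4=G, x5=G, x6=R, x7=B, x8=B, x9=R. Each edge has distinct colors on its endpoints.

3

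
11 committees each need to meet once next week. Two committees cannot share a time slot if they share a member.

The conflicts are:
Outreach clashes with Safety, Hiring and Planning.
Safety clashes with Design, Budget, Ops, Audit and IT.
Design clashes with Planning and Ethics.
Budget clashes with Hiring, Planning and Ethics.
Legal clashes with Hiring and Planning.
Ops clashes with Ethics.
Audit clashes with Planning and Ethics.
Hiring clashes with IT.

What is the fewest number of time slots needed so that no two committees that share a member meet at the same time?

2

Safety and Audit conflict, so at least 2 time slots are needed.
Using 2 time slots: Outreach=2, Safety=1, Design=2, Budget=2, Legal=2, Ops=2, Audit=2, Hiring=1, Planning=1, IT=2, Ethics=1. No two conflicting committees share a time slot.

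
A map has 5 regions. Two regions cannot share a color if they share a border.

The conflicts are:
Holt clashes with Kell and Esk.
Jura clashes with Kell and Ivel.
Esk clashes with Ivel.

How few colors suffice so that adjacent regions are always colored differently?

3

The cycle Kell-Holt-Esk-Ivel-Jura-Kell has odd length 5, so it cannot be 2-colored; at least 3 colors are needed.
One proper 3-coloring: Holt=2, Jura=3, Kell=1, Esk=1, Ivel=2. No two conflicting regions share a color.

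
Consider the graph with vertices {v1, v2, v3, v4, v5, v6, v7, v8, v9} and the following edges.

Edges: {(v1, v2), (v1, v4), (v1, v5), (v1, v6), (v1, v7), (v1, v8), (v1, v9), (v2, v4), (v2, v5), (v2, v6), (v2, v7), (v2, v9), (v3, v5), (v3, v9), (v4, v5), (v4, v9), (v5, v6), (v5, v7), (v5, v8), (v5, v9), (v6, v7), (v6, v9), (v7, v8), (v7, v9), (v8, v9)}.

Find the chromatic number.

6

v1, v2, v5, v6, v7, v9 are pairwise adjacent (a clique of size 6), so at least 6 colors are needed.
6 colors suffice: color 1 → {v5}; color 2 → {v9}; color 3 → {v1, v3}; color 4 → {v2, v8}; color 5 → {v4, v7}; color 6 → {v6}. No two adjacent vertices share a color.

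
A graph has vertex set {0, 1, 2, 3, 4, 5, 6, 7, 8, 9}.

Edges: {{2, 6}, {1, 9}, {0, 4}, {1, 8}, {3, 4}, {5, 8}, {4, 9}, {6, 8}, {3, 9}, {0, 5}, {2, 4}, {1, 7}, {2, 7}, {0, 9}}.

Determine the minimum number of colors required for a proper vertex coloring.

3

0, 4, 9 form a triangle, so at least 3 colors are needed.
3 colors suffice: color a → {2, 8, 9}; color b → {1, 4, 5, 6}; color c → {0, 3, 7}. Each edge has distinct colors on its endpoints.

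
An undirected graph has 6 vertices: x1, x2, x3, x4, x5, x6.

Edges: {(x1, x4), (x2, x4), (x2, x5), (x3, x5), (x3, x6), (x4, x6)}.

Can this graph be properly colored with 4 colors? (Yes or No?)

Yes

The chromatic number is 3. The cycle x2-x5-x3-x6-x4-x2 has odd length 5, so it cannot be 2-colored; at least 3 colors are needed.
One proper 3-coloring: x1=2, x2=2, x3=1, x4=1, x5=3, x6=2.
Since 4 ≥ 3, a proper 4-coloring certainly exists.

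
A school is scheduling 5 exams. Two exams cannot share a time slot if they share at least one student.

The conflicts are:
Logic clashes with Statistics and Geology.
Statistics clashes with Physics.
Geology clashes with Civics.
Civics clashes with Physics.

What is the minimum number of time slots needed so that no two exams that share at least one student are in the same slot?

The cycle Logic-Geology-Civics-Physics-Statistics-Logic has odd length 5, so it cannot be 2-colored; at least 3 time slots are needed.
3 time slots suffice: time slot 1 → {Logic, Civics}; time slot 2 → {Statistics, Geology}; time slot 3 → {Physics}. Each listed conflict is separated.

3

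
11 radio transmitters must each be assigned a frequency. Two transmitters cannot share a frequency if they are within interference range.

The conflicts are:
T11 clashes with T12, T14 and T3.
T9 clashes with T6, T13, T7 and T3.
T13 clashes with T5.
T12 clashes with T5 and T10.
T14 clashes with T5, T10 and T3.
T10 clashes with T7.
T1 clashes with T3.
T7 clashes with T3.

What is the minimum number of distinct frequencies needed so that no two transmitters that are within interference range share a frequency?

T11, T14, T3 are mutually in conflict, so at least 3 frequencies are needed.
3 frequencies suffice: frequency 1 → {T6, T5, T10, T3}; frequency 2 → {T9, T12, T14, T1}; frequency 3 → {T11, T13, T7}. Each listed conflict is separated.

3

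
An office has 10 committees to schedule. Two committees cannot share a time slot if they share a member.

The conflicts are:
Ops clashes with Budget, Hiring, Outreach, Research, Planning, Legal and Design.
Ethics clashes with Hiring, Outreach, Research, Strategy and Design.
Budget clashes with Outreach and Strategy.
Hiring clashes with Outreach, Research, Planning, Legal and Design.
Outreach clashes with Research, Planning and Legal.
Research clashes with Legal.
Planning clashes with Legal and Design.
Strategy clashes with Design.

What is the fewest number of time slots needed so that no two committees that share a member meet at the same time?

5

Ops, Hiring, Outreach, Research, Legal all conflict with each other, so at least 5 time slots are needed.
5 time slots suffice: time slot 1 → {Outreach, Design}; time slot 2 → {Budget, Hiring}; time slot 3 → {Ops, Ethics}; time slot 4 → {Legal, Strategy}; time slot 5 → {Research, Planning}. Each listed conflict is separated.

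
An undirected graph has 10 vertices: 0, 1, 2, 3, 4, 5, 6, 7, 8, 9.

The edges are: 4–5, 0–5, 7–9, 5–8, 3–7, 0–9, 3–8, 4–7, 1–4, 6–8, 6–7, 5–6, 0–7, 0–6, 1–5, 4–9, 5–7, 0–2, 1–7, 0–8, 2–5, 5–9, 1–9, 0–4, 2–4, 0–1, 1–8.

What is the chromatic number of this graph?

0, 1, 4, 5, 7, 9 form a clique, so at least 6 colors are needed.
One proper 6-coloring: 0=a, 1=e, 2=c, 3=a, 4=d, 5=b, 6=d, 7=c, 8=c, 9=f. Every edge joins two different colors.

6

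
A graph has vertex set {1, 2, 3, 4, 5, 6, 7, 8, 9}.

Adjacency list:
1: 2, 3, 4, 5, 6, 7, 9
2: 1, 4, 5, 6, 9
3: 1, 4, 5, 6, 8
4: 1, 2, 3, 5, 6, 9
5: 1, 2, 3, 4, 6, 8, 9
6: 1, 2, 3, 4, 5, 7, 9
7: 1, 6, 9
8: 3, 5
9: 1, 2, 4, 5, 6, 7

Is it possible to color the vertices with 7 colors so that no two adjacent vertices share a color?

The chromatic number is 6. 1, 2, 4, 5, 6, 9 are pairwise adjacent (a clique of size 6), so at least 6 colors are needed.
A valid assignment using 6 colors: 1=c, 2=f, 3=d, 4=e, 5=b, 6=a, 7=b, 8=a, 9=d.
Since 7 ≥ 6, a proper 7-coloring certainly exists.

Yes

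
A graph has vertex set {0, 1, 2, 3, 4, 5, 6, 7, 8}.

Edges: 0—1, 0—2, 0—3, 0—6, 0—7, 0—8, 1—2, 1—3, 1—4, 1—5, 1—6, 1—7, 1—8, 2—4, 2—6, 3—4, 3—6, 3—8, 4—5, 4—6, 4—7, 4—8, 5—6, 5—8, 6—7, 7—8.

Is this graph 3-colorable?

1, 4, 5, 8 are mutually adjacent (a clique of size 4), so at least 4 colors are needed.
So 3 colors are not enough.

No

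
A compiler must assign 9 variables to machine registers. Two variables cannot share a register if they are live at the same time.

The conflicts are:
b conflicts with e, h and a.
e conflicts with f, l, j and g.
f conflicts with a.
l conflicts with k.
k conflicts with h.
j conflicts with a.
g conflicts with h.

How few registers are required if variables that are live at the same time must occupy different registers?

The cycle k-h-g-e-l-k has odd length 5, so it cannot be 2-colored; at least 3 registers are needed.
3 registers suffice: b=2, e=1, f=2, l=2, k=3, j=2, g=2, h=1, a=1. No two conflicting variables share a register.

3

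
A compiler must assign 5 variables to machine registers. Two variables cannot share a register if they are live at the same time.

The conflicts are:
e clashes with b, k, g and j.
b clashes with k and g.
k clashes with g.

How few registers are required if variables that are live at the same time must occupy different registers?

e, b, k, g pairwise conflict, so at least 4 registers are needed.
4 registers suffice: e=1, b=3, k=2, g=4, j=2. Every pair that conflicts lands in different registers.

4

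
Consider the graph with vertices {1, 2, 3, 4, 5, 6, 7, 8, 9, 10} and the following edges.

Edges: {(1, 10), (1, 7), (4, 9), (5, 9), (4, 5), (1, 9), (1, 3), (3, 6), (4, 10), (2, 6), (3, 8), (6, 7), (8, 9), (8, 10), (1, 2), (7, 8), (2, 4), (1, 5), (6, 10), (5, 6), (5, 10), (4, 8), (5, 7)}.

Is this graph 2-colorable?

No

1, 5, 9 form a triangle, so at least 3 colors are needed.
So 2 colors are not enough.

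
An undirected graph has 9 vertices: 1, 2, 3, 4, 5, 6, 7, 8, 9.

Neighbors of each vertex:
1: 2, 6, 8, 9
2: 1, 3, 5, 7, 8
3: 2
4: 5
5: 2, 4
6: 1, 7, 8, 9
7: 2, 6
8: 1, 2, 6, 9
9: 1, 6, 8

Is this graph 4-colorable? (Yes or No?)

Yes

The chromatic number is 4. 1, 6, 8, 9 are mutually adjacent (a clique of size 4), so at least 4 colors are needed.
4 colors suffice: 1=green, 2=red, 3=blue, 4=red, 5=blue, 6=red, 7=blue, 8=blue, 9=yellow.
That is already a proper 4-coloring.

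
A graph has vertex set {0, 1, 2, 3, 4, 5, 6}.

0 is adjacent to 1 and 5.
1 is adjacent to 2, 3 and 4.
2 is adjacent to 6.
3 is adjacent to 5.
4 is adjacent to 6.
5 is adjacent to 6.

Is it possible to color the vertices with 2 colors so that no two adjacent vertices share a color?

The cycle 2-6-5-3-1-2 has odd length 5, so it cannot be 2-colored; at least 3 colors are needed.
So 2 colors are not enough.

No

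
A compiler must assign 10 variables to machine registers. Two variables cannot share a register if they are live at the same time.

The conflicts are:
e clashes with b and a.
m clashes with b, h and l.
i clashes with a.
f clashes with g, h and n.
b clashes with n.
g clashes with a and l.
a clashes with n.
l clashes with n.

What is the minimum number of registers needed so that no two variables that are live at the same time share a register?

3

The cycle h-f-g-l-m-h has odd length 5, so it cannot be 2-colored; at least 3 registers are needed.
3 registers suffice: register 1 → {f, b, a, l}; register 2 → {e, m, i, g, n}; register 3 → {h}. Each listed conflict is separated.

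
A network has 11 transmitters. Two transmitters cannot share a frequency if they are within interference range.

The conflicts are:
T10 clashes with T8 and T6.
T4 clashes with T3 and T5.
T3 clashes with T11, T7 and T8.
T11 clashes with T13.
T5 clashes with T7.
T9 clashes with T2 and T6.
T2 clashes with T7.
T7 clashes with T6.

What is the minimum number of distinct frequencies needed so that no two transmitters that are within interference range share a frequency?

The cycle T10-T8-T3-T7-T6-T10 has odd length 5, so it cannot be 2-colored; at least 3 frequencies are needed.
3 frequencies suffice: frequency 1 → {T3, T5, T2, T13, T6}; frequency 2 → {T4, T11, T9, T7, T8}; frequency 3 → {T10}. Every pair that conflicts lands in different frequencies.

3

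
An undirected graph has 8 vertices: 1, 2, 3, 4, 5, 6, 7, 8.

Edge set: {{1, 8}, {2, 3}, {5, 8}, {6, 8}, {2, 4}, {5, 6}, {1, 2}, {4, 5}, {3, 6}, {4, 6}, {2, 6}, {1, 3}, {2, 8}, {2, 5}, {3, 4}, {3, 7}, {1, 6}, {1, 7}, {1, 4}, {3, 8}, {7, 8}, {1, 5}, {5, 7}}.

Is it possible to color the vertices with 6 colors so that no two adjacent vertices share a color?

The chromatic number is 5. 1, 2, 4, 5, 6 form a clique, so at least 5 colors are needed.
5 colors suffice: color red → {1}; color blue → {3, 5}; color green → {2, 7}; color yellow → {6}; color purple → {4, 8}.
Since 6 ≥ 5, a proper 6-coloring certainly exists.

Yes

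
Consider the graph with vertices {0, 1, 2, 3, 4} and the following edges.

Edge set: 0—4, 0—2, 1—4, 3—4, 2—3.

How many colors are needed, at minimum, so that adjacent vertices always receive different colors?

2

1 and 4 are adjacent, so at least 2 colors are needed.
2 colors suffice: 0=blue, 1=blue, 2=red, 3=blue, 4=red. No two adjacent vertices share a color.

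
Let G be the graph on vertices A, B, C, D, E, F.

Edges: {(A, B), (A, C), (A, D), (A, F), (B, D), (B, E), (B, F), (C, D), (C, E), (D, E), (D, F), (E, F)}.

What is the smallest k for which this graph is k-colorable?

4

B, D, E, F form a clique, so at least 4 colors are needed.
A valid assignment using 4 colors: A=2, B=4, C=3, D=1, E=2, F=3. Every edge joins two different colors.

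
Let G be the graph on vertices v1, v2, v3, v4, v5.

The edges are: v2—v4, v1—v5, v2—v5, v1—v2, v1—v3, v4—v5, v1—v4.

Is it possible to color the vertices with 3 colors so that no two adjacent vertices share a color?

v1, v2, v4, v5 are mutually adjacent (a clique of size 4), so at least 4 colors are needed.
So 3 colors are not enough.

No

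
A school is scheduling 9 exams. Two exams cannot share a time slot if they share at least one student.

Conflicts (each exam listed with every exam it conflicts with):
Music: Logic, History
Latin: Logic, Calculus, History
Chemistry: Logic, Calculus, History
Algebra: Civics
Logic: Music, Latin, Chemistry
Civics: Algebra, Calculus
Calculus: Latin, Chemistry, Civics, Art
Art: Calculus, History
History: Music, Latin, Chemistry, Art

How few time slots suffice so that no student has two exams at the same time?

Civics and Calculus conflict, so at least 2 time slots are needed.
Using 2 time slots: Music=2, Latin=2, Chemistry=2, Algebra=1, Logic=1, Civics=2, Calculus=1, Art=2, History=1. Each listed conflict is separated.

2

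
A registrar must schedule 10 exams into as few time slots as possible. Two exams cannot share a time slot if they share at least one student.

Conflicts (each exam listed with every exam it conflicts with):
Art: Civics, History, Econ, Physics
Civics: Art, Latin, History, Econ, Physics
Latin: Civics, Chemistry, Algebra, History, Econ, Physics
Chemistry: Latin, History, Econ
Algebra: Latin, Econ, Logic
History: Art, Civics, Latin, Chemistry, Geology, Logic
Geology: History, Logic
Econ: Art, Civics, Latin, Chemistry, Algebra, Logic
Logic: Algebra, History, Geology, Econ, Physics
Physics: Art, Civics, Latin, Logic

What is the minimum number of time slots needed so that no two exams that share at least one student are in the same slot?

3

History, Geology, Logic all conflict with each other, so at least 3 time slots are needed.
3 time slots suffice: time slot 1 → {History, Econ, Physics}; time slot 2 → {Art, Latin, Logic}; time slot 3 → {Civics, Chemistry, Algebra, Geology}. Each listed conflict is separated.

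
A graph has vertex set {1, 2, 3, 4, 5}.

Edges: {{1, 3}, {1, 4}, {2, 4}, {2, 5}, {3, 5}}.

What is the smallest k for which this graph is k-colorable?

The cycle 2-5-3-1-4-2 has odd length 5, so it cannot be 2-colored; at least 3 colors are needed.
3 colors suffice: color red → {2, 3}; color blue → {1, 5}; color green → {4}. Each edge has distinct colors on its endpoints.

3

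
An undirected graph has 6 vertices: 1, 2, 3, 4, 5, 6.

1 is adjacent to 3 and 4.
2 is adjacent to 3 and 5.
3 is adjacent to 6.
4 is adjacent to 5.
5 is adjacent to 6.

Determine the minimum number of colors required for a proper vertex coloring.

3

The cycle 1-3-6-5-4-1 has odd length 5, so it cannot be 2-colored; at least 3 colors are needed.
3 colors suffice: 1=blue, 2=blue, 3=red, 4=green, 5=red, 6=blue. Every edge joins two different colors.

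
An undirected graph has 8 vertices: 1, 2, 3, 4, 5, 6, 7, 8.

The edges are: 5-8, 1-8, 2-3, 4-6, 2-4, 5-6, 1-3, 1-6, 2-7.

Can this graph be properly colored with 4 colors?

Yes

The chromatic number is 3. The cycle 3-2-4-6-1-3 has odd length 5, so it cannot be 2-colored; at least 3 colors are needed.
One proper 3-coloring: 1=a, 2=a, 3=b, 4=c, 5=a, 6=b, 7=b, 8=b.
Since 4 ≥ 3, a proper 4-coloring certainly exists.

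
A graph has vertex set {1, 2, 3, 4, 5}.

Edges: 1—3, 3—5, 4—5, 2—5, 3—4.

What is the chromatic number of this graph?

3, 4, 5 are pairwise adjacent, so at least 3 colors are needed.
3 colors suffice: 1=red, 2=blue, 3=blue, 4=green, 5=red. Every edge joins two different colors.

3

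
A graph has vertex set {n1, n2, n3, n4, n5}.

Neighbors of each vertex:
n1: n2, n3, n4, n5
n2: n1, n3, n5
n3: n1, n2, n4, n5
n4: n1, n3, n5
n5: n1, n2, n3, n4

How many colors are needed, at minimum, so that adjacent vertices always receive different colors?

n1, n2, n3, n5 form a clique, so at least 4 colors are needed.
One proper 4-coloring: n1=R, n2=Y, n3=G, n4=Y, n5=B. No two adjacent vertices share a color.

4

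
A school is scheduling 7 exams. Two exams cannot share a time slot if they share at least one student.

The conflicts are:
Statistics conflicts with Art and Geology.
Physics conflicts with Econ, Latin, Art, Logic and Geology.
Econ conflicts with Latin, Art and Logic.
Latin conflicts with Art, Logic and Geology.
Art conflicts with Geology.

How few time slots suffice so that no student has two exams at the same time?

Physics, Econ, Latin, Logic pairwise conflict, so at least 4 time slots are needed.
4 time slots suffice: Statistics=1, Physics=2, Econ=4, Latin=1, Art=3, Logic=3, Geology=4. Each listed conflict is separated.

4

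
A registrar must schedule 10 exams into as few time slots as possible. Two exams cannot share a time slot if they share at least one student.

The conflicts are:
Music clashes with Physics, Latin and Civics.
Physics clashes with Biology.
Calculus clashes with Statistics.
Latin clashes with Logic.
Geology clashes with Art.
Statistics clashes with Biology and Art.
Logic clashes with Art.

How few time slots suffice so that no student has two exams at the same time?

The cycle Latin-Logic-Art-Statistics-Biology-Physics-Music-Latin has odd length 7, so it cannot be 2-colored; at least 3 time slots are needed.
A valid assignment using 3 time slots: Music=1, Physics=2, Calculus=1, Latin=2, Geology=2, Statistics=2, Logic=3, Biology=1, Art=1, Civics=2. Each listed conflict is separated.

3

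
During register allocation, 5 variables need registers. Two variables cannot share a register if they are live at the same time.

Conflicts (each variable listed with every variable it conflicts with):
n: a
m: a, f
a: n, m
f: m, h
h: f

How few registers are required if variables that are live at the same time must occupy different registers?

m and f conflict, so at least 2 registers are needed.
2 registers suffice: register 1 → {n, m, h}; register 2 → {a, f}. No two conflicting variables share a register.

2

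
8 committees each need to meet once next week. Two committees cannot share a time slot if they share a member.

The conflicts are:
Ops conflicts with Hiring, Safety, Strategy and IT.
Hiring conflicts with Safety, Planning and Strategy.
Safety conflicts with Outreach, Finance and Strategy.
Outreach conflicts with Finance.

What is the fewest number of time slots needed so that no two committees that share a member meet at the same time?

4

Ops, Hiring, Safety, Strategy are mutually in conflict, so at least 4 time slots are needed.
4 time slots suffice: time slot 1 → {Safety, Planning, IT}; time slot 2 → {Hiring, Outreach}; time slot 3 → {Ops, Finance}; time slot 4 → {Strategy}. No two conflicting committees share a time slot.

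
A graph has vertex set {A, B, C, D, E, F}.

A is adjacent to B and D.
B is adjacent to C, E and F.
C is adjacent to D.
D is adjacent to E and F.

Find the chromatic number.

2

C and D are adjacent, so at least 2 colors are needed.
2 colors suffice: color red → {B, D}; color blue → {A, C, E, F}. Every edge joins two different colors.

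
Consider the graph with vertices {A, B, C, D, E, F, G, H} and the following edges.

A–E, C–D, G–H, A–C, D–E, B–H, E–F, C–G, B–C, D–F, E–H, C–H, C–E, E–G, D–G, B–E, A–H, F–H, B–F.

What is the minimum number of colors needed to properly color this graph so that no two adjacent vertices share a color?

4

B, E, F, H form a clique, so at least 4 colors are needed.
A valid assignment using 4 colors: A=yellow, B=yellow, C=green, D=blue, E=red, F=green, G=yellow, H=blue. Every edge joins two different colors.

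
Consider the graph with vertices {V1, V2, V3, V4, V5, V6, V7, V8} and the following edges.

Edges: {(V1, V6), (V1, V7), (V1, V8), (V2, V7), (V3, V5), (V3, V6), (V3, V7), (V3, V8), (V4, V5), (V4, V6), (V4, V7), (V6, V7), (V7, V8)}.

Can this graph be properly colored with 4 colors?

The chromatic number is 3. V1, V7, V8 form a triangle, so at least 3 colors are needed.
3 colors suffice: color 1 → {V5, V7}; color 2 → {V1, V2, V3, V4}; color 3 → {V6, V8}.
Since 4 ≥ 3, a proper 4-coloring certainly exists.

Yes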